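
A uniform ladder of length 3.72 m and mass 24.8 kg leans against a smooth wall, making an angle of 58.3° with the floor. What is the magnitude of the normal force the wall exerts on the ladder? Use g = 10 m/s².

About the foot of the ladder:
Ladder weight 24.8×10 = 248 N acts at 1.86 m along the ladder; its horizontal arm is 1.86·cos58.3° = 0.9774 m → τ = 242.4 N·m clockwise.
Wall normal N acts horizontally at the top; its moment arm is the height L sinθ = 3.72·sin58.3° = 3.165 m, counterclockwise.
Setting net torque to zero: N × 3.165 = 242.4 → N = 76.6 N.

N_wall ≈ 76.6 N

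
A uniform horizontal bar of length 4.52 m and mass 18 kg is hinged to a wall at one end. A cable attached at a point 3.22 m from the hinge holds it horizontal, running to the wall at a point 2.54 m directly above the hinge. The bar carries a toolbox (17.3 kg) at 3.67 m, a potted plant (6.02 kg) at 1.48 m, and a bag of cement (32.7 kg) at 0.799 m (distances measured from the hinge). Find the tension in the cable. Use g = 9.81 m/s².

T ≈ 685 N

Take moments about the hinge.
Beam weight: 18 × 9.81 = 176.6 N down at 2.26 m → arm 2.26 m, τ = 176.6 × 2.26 = 399.1 N·m clockwise.
Toolbox: 17.3 × 9.81 = 169.7 N down at 3.67 m → arm 3.67 m, τ = 169.7 × 3.67 = 622.8 N·m clockwise.
Potted plant: 6.02 × 9.81 = 59.06 N down at 1.48 m → arm 1.48 m, τ = 59.06 × 1.48 = 87.41 N·m clockwise.
Bag of cement: 32.7 × 9.81 = 320.8 N down at 0.799 m → arm 0.799 m, τ = 320.8 × 0.799 = 256.3 N·m clockwise.
Total clockwise load moment = 1366 N·m.
The cable tension T acts at 3.22 m; only its component perpendicular to the bar, T sinθ, produces torque. sinθ = h/√(h²+d²) = 2.54/√(2.54²+3.22²) = 0.6193.
Στ = 0 ⇒ T × 3.22 × 0.6193 = 1366 ⇒ T = 1366 / 1.994 = 685 N.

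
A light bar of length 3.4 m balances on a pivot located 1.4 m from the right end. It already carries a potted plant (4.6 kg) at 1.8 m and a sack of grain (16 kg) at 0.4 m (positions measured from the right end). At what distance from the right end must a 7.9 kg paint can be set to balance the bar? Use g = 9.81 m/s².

About the pivot (at 1.4 m from the right end):
Potted plant: 4.6 × 9.81 = 45.13 N down at 1.8 m → arm 0.4 m, τ = 45.13 × 0.4 = 18.05 N·m counterclockwise.
Sack of grain: 16 × 9.81 = 157 N down at 0.4 m → arm 1 m, τ = 157 × 1 = 157 N·m clockwise.
Net moment of existing loads = 138.9 N·m clockwise.
The paint can weighs 7.9 × 9.81 = 77.5 N and must supply an equal counterclockwise moment, so its lever arm about the pivot is 138.9 / 77.5 = 1.79 m.
That puts it at 1.4 + 1.79 = 3.19 m from the right end.

x ≈ 3.19 m from the right end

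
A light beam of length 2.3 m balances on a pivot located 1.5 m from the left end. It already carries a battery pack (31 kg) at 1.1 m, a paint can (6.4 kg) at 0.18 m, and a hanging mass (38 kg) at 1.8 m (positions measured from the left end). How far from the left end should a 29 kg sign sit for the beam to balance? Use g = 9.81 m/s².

x ≈ 1.83 m from the left end

About the pivot (at 1.5 m from the left end):
Battery pack: 31 × 9.81 = 304.1 N down at 1.1 m → arm 0.4 m, τ = 304.1 × 0.4 = 121.6 N·m counterclockwise.
Paint can: 6.4 × 9.81 = 62.78 N down at 0.18 m → arm 1.32 m, τ = 62.78 × 1.32 = 82.87 N·m counterclockwise.
Hanging mass: 38 × 9.81 = 372.8 N down at 1.8 m → arm 0.3 m, τ = 372.8 × 0.3 = 111.8 N·m clockwise.
Net moment of existing loads = 92.67 N·m counterclockwise.
The sign weighs 29 × 9.81 = 284.5 N and must supply an equal clockwise moment, so its lever arm about the pivot is 92.67 / 284.5 = 0.326 m.
That puts it at 1.5 + 0.326 = 1.83 m from the left end.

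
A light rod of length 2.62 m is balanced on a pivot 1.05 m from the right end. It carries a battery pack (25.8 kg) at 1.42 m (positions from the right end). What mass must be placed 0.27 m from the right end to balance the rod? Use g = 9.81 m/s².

Take moments about the pivot (at 1.05 m from the right end).
Battery pack: 25.8 × 9.81 = 253.1 N down at 1.42 m → arm 0.37 m, τ = 253.1 × 0.37 = 93.65 N·m counterclockwise.
Net moment of known loads = 93.65 N·m counterclockwise.
An unknown mass m at 0.27 m has arm 0.78 m; its moment is m·g·0.78 clockwise.
Balancing moments: m × 9.81 × 0.78 = 93.65, giving m = 93.65 / (9.81 × 0.78) = 12.2 kg.

m ≈ 12.2 kg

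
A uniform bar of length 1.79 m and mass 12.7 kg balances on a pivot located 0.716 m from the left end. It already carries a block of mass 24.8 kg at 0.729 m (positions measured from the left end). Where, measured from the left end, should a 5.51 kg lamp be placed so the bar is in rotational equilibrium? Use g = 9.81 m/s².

Take moments about the pivot (at 0.716 m from the left end).
Beam weight: 12.7 × 9.81 = 124.6 N down at 0.895 m → arm 0.179 m, τ = 124.6 × 0.179 = 22.3 N·m clockwise.
Block: 24.8 × 9.81 = 243.3 N down at 0.729 m → arm 0.013 m, τ = 243.3 × 0.013 = 3.163 N·m clockwise.
Net moment of existing loads = 25.46 N·m clockwise.
The lamp weighs 5.51 × 9.81 = 54.05 N and must supply an equal counterclockwise moment, so its lever arm about the pivot is 25.46 / 54.05 = 0.471 m.
That puts it at 0.716 − 0.471 = 0.245 m from the left end.

x ≈ 0.245 m from the left end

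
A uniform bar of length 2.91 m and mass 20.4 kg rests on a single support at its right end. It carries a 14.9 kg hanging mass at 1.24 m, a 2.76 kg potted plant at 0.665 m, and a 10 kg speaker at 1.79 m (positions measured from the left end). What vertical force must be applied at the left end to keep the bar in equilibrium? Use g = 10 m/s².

F ≈ 247 N

Take moments about the right end.
Beam weight: 20.4 × 10 = 204 N down at 1.455 m → arm 1.455 m, τ = 204 × 1.455 = 296.8 N·m counterclockwise.
Hanging mass: 14.9 × 10 = 149 N down at 1.24 m → arm 1.67 m, τ = 149 × 1.67 = 248.8 N·m counterclockwise.
Potted plant: 2.76 × 10 = 27.6 N down at 0.665 m → arm 2.245 m, τ = 27.6 × 2.245 = 61.96 N·m counterclockwise.
Speaker: 10 × 10 = 100 N down at 1.79 m → arm 1.12 m, τ = 100 × 1.12 = 112 N·m counterclockwise.
Net moment of the loads = 719.6 N·m counterclockwise.
The upward force F acts at the left end, arm 2.91 m, giving F × 2.91 clockwise.
Balancing moments: F × 2.91 = 719.6, giving F = 719.6 / 2.91 = 247 N.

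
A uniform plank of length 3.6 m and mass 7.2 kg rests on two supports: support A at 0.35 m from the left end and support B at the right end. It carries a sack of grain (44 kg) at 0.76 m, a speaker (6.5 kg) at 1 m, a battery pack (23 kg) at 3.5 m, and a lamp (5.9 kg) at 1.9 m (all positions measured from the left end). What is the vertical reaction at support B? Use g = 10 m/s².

Taking torques about support A:
Beam weight: 7.2 × 10 = 72 N down at 1.8 m → arm 1.45 m, τ = 72 × 1.45 = 104.4 N·m clockwise.
Sack of grain: 44 × 10 = 440 N down at 0.76 m → arm 0.41 m, τ = 440 × 0.41 = 180.4 N·m clockwise.
Speaker: 6.5 × 10 = 65 N down at 1 m → arm 0.65 m, τ = 65 × 0.65 = 42.25 N·m clockwise.
Battery pack: 23 × 10 = 230 N down at 3.5 m → arm 3.15 m, τ = 230 × 3.15 = 724.5 N·m clockwise.
Lamp: 5.9 × 10 = 59 N down at 1.9 m → arm 1.55 m, τ = 59 × 1.55 = 91.45 N·m clockwise.
Net load moment about support A = 1143 N·m clockwise.
Reaction R at support B is upward at 3.6 m, arm 3.25 m → moment R × 3.25 counterclockwise.
Balancing moments: R × 3.25 = 1143, giving R = 352 N.

R_B ≈ 352 N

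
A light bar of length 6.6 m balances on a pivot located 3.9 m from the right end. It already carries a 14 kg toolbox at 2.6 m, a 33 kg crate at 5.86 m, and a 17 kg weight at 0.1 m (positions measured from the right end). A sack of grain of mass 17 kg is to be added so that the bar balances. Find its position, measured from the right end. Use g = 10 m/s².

Taking torques about the pivot (at 3.9 m from the right end):
Toolbox: 14 × 10 = 140 N down at 2.6 m → arm 1.3 m, τ = 140 × 1.3 = 182 N·m clockwise.
Crate: 33 × 10 = 330 N down at 5.86 m → arm 1.96 m, τ = 330 × 1.96 = 646.8 N·m counterclockwise.
Weight: 17 × 10 = 170 N down at 0.1 m → arm 3.8 m, τ = 170 × 3.8 = 646 N·m clockwise.
Net moment of existing loads = 181.2 N·m clockwise.
The sack of grain weighs 17 × 10 = 170 N and must supply an equal counterclockwise moment, so its lever arm about the pivot is 181.2 / 170 = 1.07 m.
That puts it at 3.9 + 1.07 = 4.97 m from the right end.

x ≈ 4.97 m from the right end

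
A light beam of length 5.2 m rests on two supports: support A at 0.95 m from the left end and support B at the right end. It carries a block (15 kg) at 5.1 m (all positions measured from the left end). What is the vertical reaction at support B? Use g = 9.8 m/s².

R_B ≈ 144 N

Taking torques about support A:
Block: 15 × 9.8 = 147 N down at 5.1 m → arm 4.15 m, τ = 147 × 4.15 = 610.1 N·m clockwise.
Net load moment about support A = 610.1 N·m clockwise.
Reaction R at support B is upward at 5.2 m, arm 4.25 m → moment R × 4.25 counterclockwise.
Balancing moments: R × 4.25 = 610.1, giving R = 144 N.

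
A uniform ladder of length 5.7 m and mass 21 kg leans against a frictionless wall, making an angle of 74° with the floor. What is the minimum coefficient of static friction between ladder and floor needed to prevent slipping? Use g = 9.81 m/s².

Taking torques about the foot of the ladder:
Ladder weight 21×9.81 = 206 N acts at 2.85 m along the ladder; its horizontal arm is 2.85·cos74° = 0.7856 m → τ = 161.8 N·m clockwise.
Wall normal N acts horizontally at the top; its moment arm is the height L sinθ = 5.7·sin74° = 5.479 m, counterclockwise.
Balancing moments: N × 5.479 = 161.8, giving N = 29.53 N.
ΣFx = 0 ⇒ f = N_wall = 29.53 N. ΣFy = 0 ⇒ N_floor = 206 N.
μ_min = f / N_floor = 29.53 / 206 = 0.143.

μ_min ≈ 0.143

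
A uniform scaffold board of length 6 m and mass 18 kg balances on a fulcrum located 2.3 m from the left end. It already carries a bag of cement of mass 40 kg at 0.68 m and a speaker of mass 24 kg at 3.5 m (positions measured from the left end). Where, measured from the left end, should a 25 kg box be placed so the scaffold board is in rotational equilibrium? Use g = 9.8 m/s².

About the fulcrum (at 2.3 m from the left end):
Beam weight: 18 × 9.8 = 176.4 N down at 3 m → arm 0.7 m, τ = 176.4 × 0.7 = 123.5 N·m clockwise.
Bag of cement: 40 × 9.8 = 392 N down at 0.68 m → arm 1.62 m, τ = 392 × 1.62 = 635 N·m counterclockwise.
Speaker: 24 × 9.8 = 235.2 N down at 3.5 m → arm 1.2 m, τ = 235.2 × 1.2 = 282.2 N·m clockwise.
Net moment of existing loads = 229.3 N·m counterclockwise.
The box weighs 25 × 9.8 = 245 N and must supply an equal clockwise moment, so its lever arm about the fulcrum is 229.3 / 245 = 0.936 m.
That puts it at 2.3 + 0.936 = 3.24 m from the left end.

x ≈ 3.24 m from the left end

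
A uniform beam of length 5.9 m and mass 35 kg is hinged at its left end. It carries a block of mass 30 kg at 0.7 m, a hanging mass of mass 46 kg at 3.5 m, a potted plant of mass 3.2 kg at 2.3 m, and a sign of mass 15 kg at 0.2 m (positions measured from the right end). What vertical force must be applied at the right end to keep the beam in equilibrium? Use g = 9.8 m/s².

F ≈ 775 N

Sum moments about the left end (the unknown pivot reaction has zero arm there).
Beam weight: 35 × 9.8 = 343 N down at 2.95 m → arm 2.95 m, τ = 343 × 2.95 = 1012 N·m clockwise.
Block: 30 × 9.8 = 294 N down at 0.7 m → arm 5.2 m, τ = 294 × 5.2 = 1529 N·m clockwise.
Hanging mass: 46 × 9.8 = 450.8 N down at 3.5 m → arm 2.4 m, τ = 450.8 × 2.4 = 1082 N·m clockwise.
Potted plant: 3.2 × 9.8 = 31.36 N down at 2.3 m → arm 3.6 m, τ = 31.36 × 3.6 = 112.9 N·m clockwise.
Sign: 15 × 9.8 = 147 N down at 0.2 m → arm 5.7 m, τ = 147 × 5.7 = 837.9 N·m clockwise.
Net moment of the loads = 4574 N·m clockwise.
The upward force F acts at the right end, arm 5.9 m, giving F × 5.9 counterclockwise.
Setting net torque to zero: F × 5.9 = 4574 → F = 4574 / 5.9 = 775 N.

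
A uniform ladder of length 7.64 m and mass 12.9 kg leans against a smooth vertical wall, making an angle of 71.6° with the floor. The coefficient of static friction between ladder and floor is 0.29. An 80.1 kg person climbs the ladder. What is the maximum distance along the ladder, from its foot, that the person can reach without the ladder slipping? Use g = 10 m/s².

Taking torques about the foot of the ladder:
Ladder weight 12.9×10 = 129 N acts at 3.82 m along the ladder; its horizontal arm is 3.82·cos71.6° = 1.206 m → τ = 155.6 N·m clockwise.
Person weight 80.1×10 = 801 N at distance d → arm d·cos71.6° → τ = 801·d·0.3156 clockwise.
Wall normal N at the top has arm L sinθ = 7.249 m counterclockwise, so Στ = 0 gives N·7.249 = 155.6 + 252.8·d.
ΣFy = 0 ⇒ N_floor = 930 N, so the maximum friction is μ_s·N_floor = 0.29×930 = 269.7 N. ΣFx = 0 ⇒ N_wall = f, so at the slipping point N = 269.7 N.
Substituting: 269.7×7.249 = 155.6 + 252.8·d ⇒ d = (1955 − 155.6) / 252.8 = 7.12 m.

d ≈ 7.12 m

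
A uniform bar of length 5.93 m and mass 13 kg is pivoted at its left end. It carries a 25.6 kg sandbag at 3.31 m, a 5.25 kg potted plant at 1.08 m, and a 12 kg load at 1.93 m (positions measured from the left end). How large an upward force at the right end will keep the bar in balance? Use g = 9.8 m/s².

F ≈ 251 N

Take moments about the left end.
Beam weight: 13 × 9.8 = 127.4 N down at 2.965 m → arm 2.965 m, τ = 127.4 × 2.965 = 377.7 N·m clockwise.
Sandbag: 25.6 × 9.8 = 250.9 N down at 3.31 m → arm 3.31 m, τ = 250.9 × 3.31 = 830.5 N·m clockwise.
Potted plant: 5.25 × 9.8 = 51.45 N down at 1.08 m → arm 1.08 m, τ = 51.45 × 1.08 = 55.57 N·m clockwise.
Load: 12 × 9.8 = 117.6 N down at 1.93 m → arm 1.93 m, τ = 117.6 × 1.93 = 227 N·m clockwise.
Net moment of the loads = 1491 N·m clockwise.
The upward force F acts at the right end, arm 5.93 m, giving F × 5.93 counterclockwise.
For rotational equilibrium, F × 5.93 = 1491, so F = 1491 / 5.93 = 251 N.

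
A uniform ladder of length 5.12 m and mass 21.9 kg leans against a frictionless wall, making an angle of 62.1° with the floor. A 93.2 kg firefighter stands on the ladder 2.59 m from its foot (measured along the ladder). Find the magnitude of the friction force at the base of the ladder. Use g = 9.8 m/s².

Take moments about the foot of the ladder.
Ladder weight 21.9×9.8 = 214.6 N acts at 2.56 m along the ladder; its horizontal arm is 2.56·cos62.1° = 1.198 m → τ = 257.1 N·m clockwise.
Firefighter: 93.2×9.8 = 913.4 N at 2.59 m → arm 1.212 m → τ = 1107 N·m clockwise.
Wall normal N acts horizontally at the top; its moment arm is the height L sinθ = 5.12·sin62.1° = 4.525 m, counterclockwise.
Setting net torque to zero: N × 4.525 = 1364 → N = 301 N.
ΣFx = 0: friction at the foot balances the wall's push, so f = N_wall = 301 N.

f ≈ 301 N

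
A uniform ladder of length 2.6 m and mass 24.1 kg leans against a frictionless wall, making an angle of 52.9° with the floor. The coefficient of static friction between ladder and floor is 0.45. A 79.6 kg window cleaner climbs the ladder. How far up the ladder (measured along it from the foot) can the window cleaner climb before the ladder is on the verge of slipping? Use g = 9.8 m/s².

d ≈ 1.62 m

Take moments about the foot of the ladder.
Ladder weight 24.1×9.8 = 236.2 N acts at 1.3 m along the ladder; its horizontal arm is 1.3·cos52.9° = 0.7842 m → τ = 185.2 N·m clockwise.
Window cleaner weight 79.6×9.8 = 780.1 N at distance d → arm d·cos52.9° → τ = 780.1·d·0.6032 clockwise.
Wall normal N at the top has arm L sinθ = 2.074 m counterclockwise, so Στ = 0 gives N·2.074 = 185.2 + 470.6·d.
ΣFy = 0 ⇒ N_floor = 1016 N, so the maximum friction is μ_s·N_floor = 0.45×1016 = 457.2 N. ΣFx = 0 ⇒ N_wall = f, so at the slipping point N = 457.2 N.
Substituting: 457.2×2.074 = 185.2 + 470.6·d ⇒ d = (948.2 − 185.2) / 470.6 = 1.62 m.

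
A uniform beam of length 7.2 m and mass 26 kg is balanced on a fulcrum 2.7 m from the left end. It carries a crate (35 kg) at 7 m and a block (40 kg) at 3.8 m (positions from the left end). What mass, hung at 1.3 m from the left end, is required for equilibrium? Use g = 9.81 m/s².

Choose the fulcrum (at 2.7 m from the left end) as the axis so the support reaction has zero arm there.
Beam weight: 26 × 9.81 = 255.1 N down at 3.6 m → arm 0.9 m, τ = 255.1 × 0.9 = 229.6 N·m clockwise.
Crate: 35 × 9.81 = 343.4 N down at 7 m → arm 4.3 m, τ = 343.4 × 4.3 = 1477 N·m clockwise.
Block: 40 × 9.81 = 392.4 N down at 3.8 m → arm 1.1 m, τ = 392.4 × 1.1 = 431.6 N·m clockwise.
Net moment of known loads = 2138 N·m clockwise.
An unknown mass m at 1.3 m has arm 1.4 m; its moment is m·g·1.4 counterclockwise.
Setting net torque to zero: m × 9.81 × 1.4 = 2138 → m = 2138 / (9.81 × 1.4) = 156 kg.

m ≈ 156 kg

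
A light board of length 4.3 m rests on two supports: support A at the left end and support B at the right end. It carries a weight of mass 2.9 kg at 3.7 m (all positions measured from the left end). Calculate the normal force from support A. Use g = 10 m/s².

Take moments about support B.
Weight: 2.9 × 10 = 29 N down at 3.7 m → arm 0.6 m, τ = 29 × 0.6 = 17.4 N·m counterclockwise.
Net load moment about support B = 17.4 N·m counterclockwise.
Reaction R at support A is upward at 0 m, arm 4.3 m → moment R × 4.3 clockwise.
Στ = 0 ⇒ R × 4.3 = 17.4 ⇒ R = 4.05 N.

R_A ≈ 4.05 N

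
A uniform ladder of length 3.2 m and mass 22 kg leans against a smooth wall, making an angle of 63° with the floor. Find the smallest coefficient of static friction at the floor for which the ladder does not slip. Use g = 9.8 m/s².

μ_min ≈ 0.255

Taking torques about the foot of the ladder:
Ladder weight 22×9.8 = 215.6 N acts at 1.6 m along the ladder; its horizontal arm is 1.6·cos63° = 0.7264 m → τ = 156.6 N·m clockwise.
Wall normal N acts horizontally at the top; its moment arm is the height L sinθ = 3.2·sin63° = 2.851 m, counterclockwise.
For rotational equilibrium, N × 2.851 = 156.6, so N = 54.93 N.
ΣFx = 0 ⇒ f = N_wall = 54.93 N. ΣFy = 0 ⇒ N_floor = 215.6 N.
μ_min = f / N_floor = 54.93 / 215.6 = 0.255.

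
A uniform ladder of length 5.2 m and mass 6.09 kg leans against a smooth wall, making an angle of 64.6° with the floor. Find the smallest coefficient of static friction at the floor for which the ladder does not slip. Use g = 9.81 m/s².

μ_min ≈ 0.237

Taking torques about the foot of the ladder:
Ladder weight 6.09×9.81 = 59.74 N acts at 2.6 m along the ladder; its horizontal arm is 2.6·cos64.6° = 1.115 m → τ = 66.61 N·m clockwise.
Wall normal N acts horizontally at the top; its moment arm is the height L sinθ = 5.2·sin64.6° = 4.697 m, counterclockwise.
Στ = 0 ⇒ N × 4.697 = 66.61 ⇒ N = 14.18 N.
ΣFx = 0 ⇒ f = N_wall = 14.18 N. ΣFy = 0 ⇒ N_floor = 59.74 N.
μ_min = f / N_floor = 14.18 / 59.74 = 0.237.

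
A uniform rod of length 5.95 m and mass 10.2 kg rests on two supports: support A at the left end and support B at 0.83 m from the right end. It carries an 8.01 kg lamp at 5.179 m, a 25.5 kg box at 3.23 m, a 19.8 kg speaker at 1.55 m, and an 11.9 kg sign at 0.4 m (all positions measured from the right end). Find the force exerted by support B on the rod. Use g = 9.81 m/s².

About support A:
Beam weight: 10.2 × 9.81 = 100.1 N down at 2.975 m → arm 2.975 m, τ = 100.1 × 2.975 = 297.8 N·m clockwise.
Lamp: 8.01 × 9.81 = 78.58 N down at 5.179 m → arm 0.771 m, τ = 78.58 × 0.771 = 60.59 N·m clockwise.
Box: 25.5 × 9.81 = 250.2 N down at 3.23 m → arm 2.72 m, τ = 250.2 × 2.72 = 680.5 N·m clockwise.
Speaker: 19.8 × 9.81 = 194.2 N down at 1.55 m → arm 4.4 m, τ = 194.2 × 4.4 = 854.5 N·m clockwise.
Sign: 11.9 × 9.81 = 116.7 N down at 0.4 m → arm 5.55 m, τ = 116.7 × 5.55 = 647.7 N·m clockwise.
Net load moment about support A = 2541 N·m clockwise.
Reaction R at support B is upward at 0.83 m, arm 5.12 m → moment R × 5.12 counterclockwise.
For rotational equilibrium, R × 5.12 = 2541, so R = 496 N.

R_B ≈ 496 N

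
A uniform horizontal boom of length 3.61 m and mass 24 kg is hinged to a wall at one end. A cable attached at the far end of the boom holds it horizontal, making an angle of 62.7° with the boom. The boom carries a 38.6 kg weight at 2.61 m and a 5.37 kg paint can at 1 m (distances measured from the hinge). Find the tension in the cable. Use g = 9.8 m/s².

T ≈ 457 N

About the hinge:
Beam weight: 24 × 9.8 = 235.2 N down at 1.805 m → arm 1.805 m, τ = 235.2 × 1.805 = 424.5 N·m clockwise.
Weight: 38.6 × 9.8 = 378.3 N down at 2.61 m → arm 2.61 m, τ = 378.3 × 2.61 = 987.4 N·m clockwise.
Paint can: 5.37 × 9.8 = 52.63 N down at 1 m → arm 1 m, τ = 52.63 × 1 = 52.63 N·m clockwise.
Total clockwise load moment = 1465 N·m.
The cable tension T acts at 3.61 m; only its component perpendicular to the boom, T sinθ, produces torque. sin 62.7° = 0.8886.
Balancing moments: T × 3.61 × 0.8886 = 1465, giving T = 1465 / 3.208 = 457 N.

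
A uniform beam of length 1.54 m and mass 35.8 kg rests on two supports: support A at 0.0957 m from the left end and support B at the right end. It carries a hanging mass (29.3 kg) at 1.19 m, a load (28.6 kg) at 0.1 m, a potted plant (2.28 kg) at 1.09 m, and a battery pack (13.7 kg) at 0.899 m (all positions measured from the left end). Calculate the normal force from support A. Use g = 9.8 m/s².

Take moments about support B.
Beam weight: 35.8 × 9.8 = 350.8 N down at 0.77 m → arm 0.77 m, τ = 350.8 × 0.77 = 270.1 N·m counterclockwise.
Hanging mass: 29.3 × 9.8 = 287.1 N down at 1.19 m → arm 0.35 m, τ = 287.1 × 0.35 = 100.5 N·m counterclockwise.
Load: 28.6 × 9.8 = 280.3 N down at 0.1 m → arm 1.44 m, τ = 280.3 × 1.44 = 403.6 N·m counterclockwise.
Potted plant: 2.28 × 9.8 = 22.34 N down at 1.09 m → arm 0.45 m, τ = 22.34 × 0.45 = 10.05 N·m counterclockwise.
Battery pack: 13.7 × 9.8 = 134.3 N down at 0.899 m → arm 0.641 m, τ = 134.3 × 0.641 = 86.09 N·m counterclockwise.
Net load moment about support B = 870.3 N·m counterclockwise.
Reaction R at support A is upward at 0.0957 m, arm 1.444 m → moment R × 1.444 clockwise.
Balancing moments: R × 1.444 = 870.3, giving R = 603 N.

R_A ≈ 603 N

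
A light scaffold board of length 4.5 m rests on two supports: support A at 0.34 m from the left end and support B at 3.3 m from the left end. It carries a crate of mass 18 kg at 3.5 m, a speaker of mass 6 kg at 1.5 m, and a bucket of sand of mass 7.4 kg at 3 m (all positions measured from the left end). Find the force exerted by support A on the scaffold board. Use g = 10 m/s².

R_A ≈ 31.8 N

Choose support B as the axis so its reaction then has zero moment arm.
Crate: 18 × 10 = 180 N down at 3.5 m → arm 0.2 m, τ = 180 × 0.2 = 36 N·m clockwise.
Speaker: 6 × 10 = 60 N down at 1.5 m → arm 1.8 m, τ = 60 × 1.8 = 108 N·m counterclockwise.
Bucket of sand: 7.4 × 10 = 74 N down at 3 m → arm 0.3 m, τ = 74 × 0.3 = 22.2 N·m counterclockwise.
Net load moment about support B = 94.2 N·m counterclockwise.
Reaction R at support A is upward at 0.34 m, arm 2.96 m → moment R × 2.96 clockwise.
Balancing moments: R × 2.96 = 94.2, giving R = 31.8 N.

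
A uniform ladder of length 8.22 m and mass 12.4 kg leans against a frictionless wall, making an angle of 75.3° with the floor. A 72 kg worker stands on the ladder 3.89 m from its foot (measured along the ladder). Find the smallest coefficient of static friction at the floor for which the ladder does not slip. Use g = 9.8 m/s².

About the foot of the ladder:
Ladder weight 12.4×9.8 = 121.5 N acts at 4.11 m along the ladder; its horizontal arm is 4.11·cos75.3° = 1.043 m → τ = 126.7 N·m clockwise.
Worker: 72×9.8 = 705.6 N at 3.89 m → arm 0.9871 m → τ = 696.5 N·m clockwise.
Wall normal N acts horizontally at the top; its moment arm is the height L sinθ = 8.22·sin75.3° = 7.951 m, counterclockwise.
Balancing moments: N × 7.951 = 823.2, giving N = 103.5 N.
ΣFx = 0 ⇒ f = N_wall = 103.5 N. ΣFy = 0 ⇒ N_floor = 827.1 N.
μ_min = f / N_floor = 103.5 / 827.1 = 0.125.

μ_min ≈ 0.125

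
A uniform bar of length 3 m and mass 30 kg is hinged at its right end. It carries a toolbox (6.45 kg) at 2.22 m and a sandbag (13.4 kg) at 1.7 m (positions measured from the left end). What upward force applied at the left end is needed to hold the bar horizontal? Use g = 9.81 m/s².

F ≈ 221 N

Choose the right end as the axis so the unknown pivot reaction has zero arm there.
Beam weight: 30 × 9.81 = 294.3 N down at 1.5 m → arm 1.5 m, τ = 294.3 × 1.5 = 441.5 N·m counterclockwise.
Toolbox: 6.45 × 9.81 = 63.27 N down at 2.22 m → arm 0.78 m, τ = 63.27 × 0.78 = 49.35 N·m counterclockwise.
Sandbag: 13.4 × 9.81 = 131.5 N down at 1.7 m → arm 1.3 m, τ = 131.5 × 1.3 = 171 N·m counterclockwise.
Net moment of the loads = 661.9 N·m counterclockwise.
The upward force F acts at the left end, arm 3 m, giving F × 3 clockwise.
Setting net torque to zero: F × 3 = 661.9 → F = 661.9 / 3 = 221 N.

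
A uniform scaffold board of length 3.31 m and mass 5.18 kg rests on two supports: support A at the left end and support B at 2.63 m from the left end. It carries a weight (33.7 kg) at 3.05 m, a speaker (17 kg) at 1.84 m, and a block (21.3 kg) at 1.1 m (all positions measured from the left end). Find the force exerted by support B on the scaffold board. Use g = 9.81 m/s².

Take moments about support A.
Beam weight: 5.18 × 9.81 = 50.82 N down at 1.655 m → arm 1.655 m, τ = 50.82 × 1.655 = 84.11 N·m clockwise.
Weight: 33.7 × 9.81 = 330.6 N down at 3.05 m → arm 3.05 m, τ = 330.6 × 3.05 = 1008 N·m clockwise.
Speaker: 17 × 9.81 = 166.8 N down at 1.84 m → arm 1.84 m, τ = 166.8 × 1.84 = 306.9 N·m clockwise.
Block: 21.3 × 9.81 = 209 N down at 1.1 m → arm 1.1 m, τ = 209 × 1.1 = 229.9 N·m clockwise.
Net load moment about support A = 1629 N·m clockwise.
Reaction R at support B is upward at 2.63 m, arm 2.63 m → moment R × 2.63 counterclockwise.
Balancing moments: R × 2.63 = 1629, giving R = 619 N.

R_B ≈ 619 N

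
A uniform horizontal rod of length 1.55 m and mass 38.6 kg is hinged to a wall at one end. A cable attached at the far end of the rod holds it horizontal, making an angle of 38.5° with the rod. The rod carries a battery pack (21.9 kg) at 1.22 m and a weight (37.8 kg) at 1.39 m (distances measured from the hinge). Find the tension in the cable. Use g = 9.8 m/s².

T ≈ 1110 N

Taking torques about the hinge:
Beam weight: 38.6 × 9.8 = 378.3 N down at 0.775 m → arm 0.775 m, τ = 378.3 × 0.775 = 293.2 N·m clockwise.
Battery pack: 21.9 × 9.8 = 214.6 N down at 1.22 m → arm 1.22 m, τ = 214.6 × 1.22 = 261.8 N·m clockwise.
Weight: 37.8 × 9.8 = 370.4 N down at 1.39 m → arm 1.39 m, τ = 370.4 × 1.39 = 514.9 N·m clockwise.
Total clockwise load moment = 1070 N·m.
The cable tension T acts at 1.55 m; only its component perpendicular to the rod, T sinθ, produces torque. sin 38.5° = 0.6225.
Balancing moments: T × 1.55 × 0.6225 = 1070, giving T = 1070 / 0.9649 = 1110 N.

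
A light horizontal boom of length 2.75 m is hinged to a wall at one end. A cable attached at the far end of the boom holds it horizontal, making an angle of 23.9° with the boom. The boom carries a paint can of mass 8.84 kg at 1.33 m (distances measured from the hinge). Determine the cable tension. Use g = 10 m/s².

Taking torques about the hinge:
Paint can: 8.84 × 10 = 88.4 N down at 1.33 m → arm 1.33 m, τ = 88.4 × 1.33 = 117.6 N·m clockwise.
Total clockwise load moment = 117.6 N·m.
The cable tension T acts at 2.75 m; only its component perpendicular to the boom, T sinθ, produces torque. sin 23.9° = 0.4051.
For rotational equilibrium, T × 2.75 × 0.4051 = 117.6, so T = 117.6 / 1.114 = 106 N.

T ≈ 106 N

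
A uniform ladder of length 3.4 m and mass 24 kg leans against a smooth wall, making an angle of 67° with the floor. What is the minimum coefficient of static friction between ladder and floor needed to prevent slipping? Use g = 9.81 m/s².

μ_min ≈ 0.212

Sum moments about the foot of the ladder (the floor normal and friction both act there and drop out).
Ladder weight 24×9.81 = 235.4 N acts at 1.7 m along the ladder; its horizontal arm is 1.7·cos67° = 0.6642 m → τ = 156.4 N·m clockwise.
Wall normal N acts horizontally at the top; its moment arm is the height L sinθ = 3.4·sin67° = 3.13 m, counterclockwise.
For rotational equilibrium, N × 3.13 = 156.4, so N = 49.97 N.
ΣFx = 0 ⇒ f = N_wall = 49.97 N. ΣFy = 0 ⇒ N_floor = 235.4 N.
μ_min = f / N_floor = 49.97 / 235.4 = 0.212.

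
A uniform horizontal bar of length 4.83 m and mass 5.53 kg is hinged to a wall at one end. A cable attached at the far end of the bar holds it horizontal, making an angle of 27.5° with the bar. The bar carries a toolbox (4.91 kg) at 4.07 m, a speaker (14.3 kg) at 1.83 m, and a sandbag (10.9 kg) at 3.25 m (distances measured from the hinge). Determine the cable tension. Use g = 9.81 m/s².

T ≈ 418 N

Take moments about the hinge.
Beam weight: 5.53 × 9.81 = 54.25 N down at 2.415 m → arm 2.415 m, τ = 54.25 × 2.415 = 131 N·m clockwise.
Toolbox: 4.91 × 9.81 = 48.17 N down at 4.07 m → arm 4.07 m, τ = 48.17 × 4.07 = 196.1 N·m clockwise.
Speaker: 14.3 × 9.81 = 140.3 N down at 1.83 m → arm 1.83 m, τ = 140.3 × 1.83 = 256.7 N·m clockwise.
Sandbag: 10.9 × 9.81 = 106.9 N down at 3.25 m → arm 3.25 m, τ = 106.9 × 3.25 = 347.4 N·m clockwise.
Total clockwise load moment = 931.2 N·m.
The cable tension T acts at 4.83 m; only its component perpendicular to the bar, T sinθ, produces torque. sin 27.5° = 0.4617.
For rotational equilibrium, T × 4.83 × 0.4617 = 931.2, so T = 931.2 / 2.23 = 418 N.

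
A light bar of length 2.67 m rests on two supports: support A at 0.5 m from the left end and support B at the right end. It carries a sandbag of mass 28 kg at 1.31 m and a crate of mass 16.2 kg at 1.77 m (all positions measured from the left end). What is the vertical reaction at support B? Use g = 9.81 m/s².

Choose support A as the axis so its reaction then has zero moment arm.
Sandbag: 28 × 9.81 = 274.7 N down at 1.31 m → arm 0.81 m, τ = 274.7 × 0.81 = 222.5 N·m clockwise.
Crate: 16.2 × 9.81 = 158.9 N down at 1.77 m → arm 1.27 m, τ = 158.9 × 1.27 = 201.8 N·m clockwise.
Net load moment about support A = 424.3 N·m clockwise.
Reaction R at support B is upward at 2.67 m, arm 2.17 m → moment R × 2.17 counterclockwise.
For rotational equilibrium, R × 2.17 = 424.3, so R = 196 N.

R_B ≈ 196 N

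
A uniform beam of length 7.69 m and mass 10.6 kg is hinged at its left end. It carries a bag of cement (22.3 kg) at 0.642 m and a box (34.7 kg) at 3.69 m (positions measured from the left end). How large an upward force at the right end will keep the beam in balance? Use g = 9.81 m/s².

F ≈ 234 N

Take moments about the left end.
Beam weight: 10.6 × 9.81 = 104 N down at 3.845 m → arm 3.845 m, τ = 104 × 3.845 = 399.9 N·m clockwise.
Bag of cement: 22.3 × 9.81 = 218.8 N down at 0.642 m → arm 0.642 m, τ = 218.8 × 0.642 = 140.5 N·m clockwise.
Box: 34.7 × 9.81 = 340.4 N down at 3.69 m → arm 3.69 m, τ = 340.4 × 3.69 = 1256 N·m clockwise.
Net moment of the loads = 1796 N·m clockwise.
The upward force F acts at the right end, arm 7.69 m, giving F × 7.69 counterclockwise.
Balancing moments: F × 7.69 = 1796, giving F = 1796 / 7.69 = 234 N.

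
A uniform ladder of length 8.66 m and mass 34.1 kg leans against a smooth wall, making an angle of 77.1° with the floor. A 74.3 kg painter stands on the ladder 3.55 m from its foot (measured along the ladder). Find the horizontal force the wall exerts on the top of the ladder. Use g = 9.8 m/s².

About the foot of the ladder:
Ladder weight 34.1×9.8 = 334.2 N acts at 4.33 m along the ladder; its horizontal arm is 4.33·cos77.1° = 0.9667 m → τ = 323.1 N·m clockwise.
Painter: 74.3×9.8 = 728.1 N at 3.55 m → arm 0.7925 m → τ = 577 N·m clockwise.
Wall normal N acts horizontally at the top; its moment arm is the height L sinθ = 8.66·sin77.1° = 8.441 m, counterclockwise.
Στ = 0 ⇒ N × 8.441 = 900.1 ⇒ N = 107 N.

N_wall ≈ 107 N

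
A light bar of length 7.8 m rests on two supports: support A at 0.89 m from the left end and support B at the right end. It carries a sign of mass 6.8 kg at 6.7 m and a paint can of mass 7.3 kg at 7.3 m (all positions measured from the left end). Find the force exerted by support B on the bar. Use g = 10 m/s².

Sum moments about support A (its reaction then has zero moment arm).
Sign: 6.8 × 10 = 68 N down at 6.7 m → arm 5.81 m, τ = 68 × 5.81 = 395.1 N·m clockwise.
Paint can: 7.3 × 10 = 73 N down at 7.3 m → arm 6.41 m, τ = 73 × 6.41 = 467.9 N·m clockwise.
Net load moment about support A = 863 N·m clockwise.
Reaction R at support B is upward at 7.8 m, arm 6.91 m → moment R × 6.91 counterclockwise.
Balancing moments: R × 6.91 = 863, giving R = 125 N.

R_B ≈ 125 N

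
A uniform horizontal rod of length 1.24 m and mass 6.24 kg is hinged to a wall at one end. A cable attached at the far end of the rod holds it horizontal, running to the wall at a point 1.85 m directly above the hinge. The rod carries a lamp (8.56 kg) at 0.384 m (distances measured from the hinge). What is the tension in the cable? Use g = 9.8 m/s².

T ≈ 68.1 N

Take moments about the hinge.
Beam weight: 6.24 × 9.8 = 61.15 N down at 0.62 m → arm 0.62 m, τ = 61.15 × 0.62 = 37.91 N·m clockwise.
Lamp: 8.56 × 9.8 = 83.89 N down at 0.384 m → arm 0.384 m, τ = 83.89 × 0.384 = 32.21 N·m clockwise.
Total clockwise load moment = 70.12 N·m.
The cable tension T acts at 1.24 m; only its component perpendicular to the rod, T sinθ, produces torque. sinθ = h/√(h²+d²) = 1.85/√(1.85²+1.24²) = 0.8307.
For rotational equilibrium, T × 1.24 × 0.8307 = 70.12, so T = 70.12 / 1.03 = 68.1 N.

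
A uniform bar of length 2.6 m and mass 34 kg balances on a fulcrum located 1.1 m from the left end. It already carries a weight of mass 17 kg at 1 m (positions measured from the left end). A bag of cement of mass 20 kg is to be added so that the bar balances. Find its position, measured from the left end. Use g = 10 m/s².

Taking torques about the fulcrum (at 1.1 m from the left end):
Beam weight: 34 × 10 = 340 N down at 1.3 m → arm 0.2 m, τ = 340 × 0.2 = 68 N·m clockwise.
Weight: 17 × 10 = 170 N down at 1 m → arm 0.1 m, τ = 170 × 0.1 = 17 N·m counterclockwise.
Net moment of existing loads = 51 N·m clockwise.
The bag of cement weighs 20 × 10 = 200 N and must supply an equal counterclockwise moment, so its lever arm about the fulcrum is 51 / 200 = 0.255 m.
That puts it at 1.1 − 0.255 = 0.845 m from the left end.

x ≈ 0.845 m from the left end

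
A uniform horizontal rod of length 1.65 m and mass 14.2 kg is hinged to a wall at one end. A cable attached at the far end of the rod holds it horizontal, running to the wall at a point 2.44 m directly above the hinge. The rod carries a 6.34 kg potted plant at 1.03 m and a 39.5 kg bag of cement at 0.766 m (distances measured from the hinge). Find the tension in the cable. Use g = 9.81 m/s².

T ≈ 348 N

About the hinge:
Beam weight: 14.2 × 9.81 = 139.3 N down at 0.825 m → arm 0.825 m, τ = 139.3 × 0.825 = 114.9 N·m clockwise.
Potted plant: 6.34 × 9.81 = 62.2 N down at 1.03 m → arm 1.03 m, τ = 62.2 × 1.03 = 64.07 N·m clockwise.
Bag of cement: 39.5 × 9.81 = 387.5 N down at 0.766 m → arm 0.766 m, τ = 387.5 × 0.766 = 296.8 N·m clockwise.
Total clockwise load moment = 475.8 N·m.
The cable tension T acts at 1.65 m; only its component perpendicular to the rod, T sinθ, produces torque. sinθ = h/√(h²+d²) = 2.44/√(2.44²+1.65²) = 0.8284.
Στ = 0 ⇒ T × 1.65 × 0.8284 = 475.8 ⇒ T = 475.8 / 1.367 = 348 N.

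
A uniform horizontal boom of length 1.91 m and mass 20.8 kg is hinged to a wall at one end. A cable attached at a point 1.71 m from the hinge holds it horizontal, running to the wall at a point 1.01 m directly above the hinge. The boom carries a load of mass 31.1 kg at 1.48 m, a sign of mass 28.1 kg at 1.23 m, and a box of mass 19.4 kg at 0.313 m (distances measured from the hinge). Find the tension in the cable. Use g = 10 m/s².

Choose the hinge as the axis so the unknown hinge reaction has zero arm there.
Beam weight: 20.8 × 10 = 208 N down at 0.955 m → arm 0.955 m, τ = 208 × 0.955 = 198.6 N·m clockwise.
Load: 31.1 × 10 = 311 N down at 1.48 m → arm 1.48 m, τ = 311 × 1.48 = 460.3 N·m clockwise.
Sign: 28.1 × 10 = 281 N down at 1.23 m → arm 1.23 m, τ = 281 × 1.23 = 345.6 N·m clockwise.
Box: 19.4 × 10 = 194 N down at 0.313 m → arm 0.313 m, τ = 194 × 0.313 = 60.72 N·m clockwise.
Total clockwise load moment = 1065 N·m.
The cable tension T acts at 1.71 m; only its component perpendicular to the boom, T sinθ, produces torque. sinθ = h/√(h²+d²) = 1.01/√(1.01²+1.71²) = 0.5086.
Setting net torque to zero: T × 1.71 × 0.5086 = 1065 → T = 1065 / 0.8697 = 1220 N.

T ≈ 1220 N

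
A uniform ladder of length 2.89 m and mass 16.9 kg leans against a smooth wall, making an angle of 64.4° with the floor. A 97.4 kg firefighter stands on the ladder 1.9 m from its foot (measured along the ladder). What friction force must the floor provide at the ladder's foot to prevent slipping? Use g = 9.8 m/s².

Taking torques about the foot of the ladder:
Ladder weight 16.9×9.8 = 165.6 N acts at 1.445 m along the ladder; its horizontal arm is 1.445·cos64.4° = 0.6244 m → τ = 103.4 N·m clockwise.
Firefighter: 97.4×9.8 = 954.5 N at 1.9 m → arm 0.821 m → τ = 783.6 N·m clockwise.
Wall normal N acts horizontally at the top; its moment arm is the height L sinθ = 2.89·sin64.4° = 2.606 m, counterclockwise.
Στ = 0 ⇒ N × 2.606 = 887 ⇒ N = 340 N.
ΣFx = 0: friction at the foot balances the wall's push, so f = N_wall = 340 N.

f ≈ 340 N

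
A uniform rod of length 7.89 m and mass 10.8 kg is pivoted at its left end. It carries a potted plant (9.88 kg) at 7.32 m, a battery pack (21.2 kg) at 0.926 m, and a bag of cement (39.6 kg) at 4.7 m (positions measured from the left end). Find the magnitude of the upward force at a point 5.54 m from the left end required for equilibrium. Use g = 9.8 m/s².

Take moments about the left end.
Beam weight: 10.8 × 9.8 = 105.8 N down at 3.945 m → arm 3.945 m, τ = 105.8 × 3.945 = 417.4 N·m clockwise.
Potted plant: 9.88 × 9.8 = 96.82 N down at 7.32 m → arm 7.32 m, τ = 96.82 × 7.32 = 708.7 N·m clockwise.
Battery pack: 21.2 × 9.8 = 207.8 N down at 0.926 m → arm 0.926 m, τ = 207.8 × 0.926 = 192.4 N·m clockwise.
Bag of cement: 39.6 × 9.8 = 388.1 N down at 4.7 m → arm 4.7 m, τ = 388.1 × 4.7 = 1824 N·m clockwise.
Net moment of the loads = 3142 N·m clockwise.
The upward force F acts at a point 5.54 m from the left end, arm 5.54 m, giving F × 5.54 counterclockwise.
For rotational equilibrium, F × 5.54 = 3142, so F = 3142 / 5.54 = 567 N.

F ≈ 567 N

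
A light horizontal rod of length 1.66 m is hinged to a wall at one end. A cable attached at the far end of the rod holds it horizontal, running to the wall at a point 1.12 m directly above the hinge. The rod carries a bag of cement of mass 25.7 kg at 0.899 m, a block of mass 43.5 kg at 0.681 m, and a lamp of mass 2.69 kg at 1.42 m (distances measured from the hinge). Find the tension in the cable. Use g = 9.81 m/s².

T ≈ 597 N

Choose the hinge as the axis so the unknown hinge reaction has zero arm there.
Bag of cement: 25.7 × 9.81 = 252.1 N down at 0.899 m → arm 0.899 m, τ = 252.1 × 0.899 = 226.6 N·m clockwise.
Block: 43.5 × 9.81 = 426.7 N down at 0.681 m → arm 0.681 m, τ = 426.7 × 0.681 = 290.6 N·m clockwise.
Lamp: 2.69 × 9.81 = 26.39 N down at 1.42 m → arm 1.42 m, τ = 26.39 × 1.42 = 37.47 N·m clockwise.
Total clockwise load moment = 554.7 N·m.
The cable tension T acts at 1.66 m; only its component perpendicular to the rod, T sinθ, produces torque. sinθ = h/√(h²+d²) = 1.12/√(1.12²+1.66²) = 0.5593.
For rotational equilibrium, T × 1.66 × 0.5593 = 554.7, so T = 554.7 / 0.9284 = 597 N.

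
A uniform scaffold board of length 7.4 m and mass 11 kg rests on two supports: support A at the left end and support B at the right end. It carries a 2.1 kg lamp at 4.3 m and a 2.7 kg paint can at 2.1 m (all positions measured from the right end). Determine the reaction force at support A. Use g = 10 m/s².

R_A ≈ 74.9 N

Sum moments about support B (its reaction then has zero moment arm).
Beam weight: 11 × 10 = 110 N down at 3.7 m → arm 3.7 m, τ = 110 × 3.7 = 407 N·m counterclockwise.
Lamp: 2.1 × 10 = 21 N down at 4.3 m → arm 4.3 m, τ = 21 × 4.3 = 90.3 N·m counterclockwise.
Paint can: 2.7 × 10 = 27 N down at 2.1 m → arm 2.1 m, τ = 27 × 2.1 = 56.7 N·m counterclockwise.
Net load moment about support B = 554 N·m counterclockwise.
Reaction R at support A is upward at 7.4 m, arm 7.4 m → moment R × 7.4 clockwise.
For rotational equilibrium, R × 7.4 = 554, so R = 74.9 N.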